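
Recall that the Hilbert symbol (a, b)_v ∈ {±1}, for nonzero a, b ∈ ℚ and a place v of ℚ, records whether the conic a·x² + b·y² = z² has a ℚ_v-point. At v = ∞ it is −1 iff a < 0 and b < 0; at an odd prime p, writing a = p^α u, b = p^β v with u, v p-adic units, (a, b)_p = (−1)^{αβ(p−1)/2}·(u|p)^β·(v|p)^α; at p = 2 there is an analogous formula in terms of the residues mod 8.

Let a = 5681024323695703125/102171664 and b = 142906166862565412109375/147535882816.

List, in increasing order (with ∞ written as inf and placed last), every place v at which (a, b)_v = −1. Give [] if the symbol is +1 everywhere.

[11, 43]

(a, b) ≡ (6149, 55) mod (ℚ^×)²; places V = {2, 3, 5, 7, 11, 13, 19, 29, 43, ∞}.
(a,b)_∞: sgn(6149)=+, sgn(55)=+, so +1.
(a,b)_7: α=-2, u≡6; β=-2, v≡5 (mod 7); (6|7)=-1, (5|7)=-1; sign (−1)^0·-1^-2·-1^-2 = +1.
(a,b)_43: α=3, u≡11; β=4, v≡8 (mod 43); (11|43)=+1, (8|43)=-1; sign (−1)^0·+1^4·-1^3 = -1.
(a,b)_3: α=2, u≡2; β=4, v≡1 (mod 3); (2|3)=-1, (1|3)=+1; sign (−1)^0·-1^4·+1^2 = +1.
(a,b)_13: α=3, u≡11; β=4, v≡4 (mod 13); (11|13)=-1, (4|13)=+1; sign (−1)^0·-1^4·+1^3 = +1.
(a,b)_11: α=1, u≡1; β=1, v≡3 (mod 11); (1|11)=+1, (3|11)=+1; sign (−1)^1·+1^1·+1^1 = -1.
(a,b)_19: α=-4, u≡3; β=-6, v≡4 (mod 19); (3|19)=-1, (4|19)=+1; sign (−1)^0·-1^-6·+1^-4 = +1.
(a,b)_2: α=-4, β=-6; u≡5, v≡7 (mod 8); ε(u)ε(v)=0·1, αω(v)=-4·0, βω(u)=-6·1; sum ≡ 0  ⇒  +1.
(a,b)_5: α=8, u≡4; β=9, v≡1 (mod 5); (4|5)=+1, (1|5)=+1; sign (−1)^0·+1^9·+1^8 = +1.
(a,b)_29: α=2, u≡25; β=2, v≡8 (mod 29); (25|29)=+1, (8|29)=-1; sign (−1)^0·+1^2·-1^2 = +1.
(6149, 55 / ℚ) ramifies at {11, 43}: a division algebra.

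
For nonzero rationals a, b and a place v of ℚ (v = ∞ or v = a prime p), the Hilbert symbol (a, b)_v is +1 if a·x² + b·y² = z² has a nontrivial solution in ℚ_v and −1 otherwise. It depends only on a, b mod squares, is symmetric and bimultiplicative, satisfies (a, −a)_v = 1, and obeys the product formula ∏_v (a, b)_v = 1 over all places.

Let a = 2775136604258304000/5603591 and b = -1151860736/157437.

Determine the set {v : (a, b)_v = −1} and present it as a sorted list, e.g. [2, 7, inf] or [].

[2, 3, 5, 11, 13, 17]

(a, b) ≡ (85085, -9282) mod (ℚ^×)²; places V = {2, 3, 5, 7, 11, 13, 17, 31, ∞}.
(a,b)_13: α=5, u≡7; β=3, v≡4 (mod 13); (7|13)=-1, (4|13)=+1; sign (−1)^0·-1^3·+1^5 = -1.
(a,b)_∞: sgn(85085)=+, sgn(-9282)=−, so +1.
(a,b)_2: α=26, β=19; u≡5, v≡7 (mod 8); ε(u)ε(v)=0·1, αω(v)=26·0, βω(u)=19·1; sum ≡ 1  ⇒  -1.
(a,b)_11: α=1, u≡8; β=0, v≡8 (mod 11); (8|11)=-1, (8|11)=-1; sign (−1)^0·-1^0·-1^1 = -1.
(a,b)_5: α=3, u≡2; β=0, v≡2 (mod 5); (2|5)=-1, (2|5)=-1; sign (−1)^0·-1^0·-1^3 = -1.
(a,b)_17: α=-1, u≡11; β=-1, v≡8 (mod 17); (11|17)=-1, (8|17)=+1; sign (−1)^0·-1^-1·+1^-1 = -1.
(a,b)_31: α=-2, u≡30; β=0, v≡5 (mod 31); (30|31)=-1, (5|31)=+1; sign (−1)^0·-1^0·+1^-2 = +1.
(a,b)_3: α=4, u≡2; β=-3, v≡2 (mod 3); (2|3)=-1, (2|3)=-1; sign (−1)^0·-1^-3·-1^4 = -1.
(a,b)_7: α=-3, u≡6; β=-3, v≡4 (mod 7); (6|7)=-1, (4|7)=+1; sign (−1)^1·-1^-3·+1^-3 = +1.
Ram(85085, -9282) = {2, 3, 5, 11, 13, 17}; no ℚ_2-point on the conic.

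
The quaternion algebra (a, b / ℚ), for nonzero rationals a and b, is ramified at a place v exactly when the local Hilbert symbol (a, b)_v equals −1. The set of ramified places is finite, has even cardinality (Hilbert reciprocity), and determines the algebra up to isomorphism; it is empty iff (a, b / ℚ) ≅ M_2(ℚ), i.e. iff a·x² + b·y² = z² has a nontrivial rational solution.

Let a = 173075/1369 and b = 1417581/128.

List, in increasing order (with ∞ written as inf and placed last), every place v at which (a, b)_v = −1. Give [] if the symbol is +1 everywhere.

(a, b) ≡ (6923, 35002) mod (ℚ^×)²; places V = {2, 3, 5, 7, 11, 23, 37, 43, ∞}.
(a,b)_5: α=2, u≡2; β=0, v≡2 (mod 5); (2|5)=-1, (2|5)=-1; sign (−1)^0·-1^0·-1^2 = +1.
(a,b)_11: α=0, u≡9; β=1, v≡4 (mod 11); (9|11)=+1, (4|11)=+1; sign (−1)^0·+1^1·+1^0 = +1.
(a,b)_3: α=0, u≡2; β=4, v≡1 (mod 3); (2|3)=-1, (1|3)=+1; sign (−1)^0·-1^4·+1^0 = +1.
(a,b)_2: α=0, β=-7; u≡3, v≡5 (mod 8); ε(u)ε(v)=1·0, αω(v)=0·1, βω(u)=-7·1; sum ≡ 1  ⇒  -1.
(a,b)_∞: sgn(6923)=+, sgn(35002)=+, so +1.
(a,b)_43: α=1, u≡27; β=1, v≡14 (mod 43); (27|43)=-1, (14|43)=+1; sign (−1)^1·-1^1·+1^1 = +1.
(a,b)_23: α=1, u≡8; β=0, v≡7 (mod 23); (8|23)=+1, (7|23)=-1; sign (−1)^0·+1^0·-1^1 = -1.
(a,b)_7: α=1, u≡2; β=0, v≡2 (mod 7); (2|7)=+1, (2|7)=+1; sign (−1)^0·+1^0·+1^1 = +1.
(a,b)_37: α=-2, u≡26; β=1, v≡25 (mod 37); (26|37)=+1, (25|37)=+1; sign (−1)^0·+1^1·+1^-2 = +1.
|Ram(6923, 35002)| = 2, even; anisotropic at {2, 23}.

[2, 23]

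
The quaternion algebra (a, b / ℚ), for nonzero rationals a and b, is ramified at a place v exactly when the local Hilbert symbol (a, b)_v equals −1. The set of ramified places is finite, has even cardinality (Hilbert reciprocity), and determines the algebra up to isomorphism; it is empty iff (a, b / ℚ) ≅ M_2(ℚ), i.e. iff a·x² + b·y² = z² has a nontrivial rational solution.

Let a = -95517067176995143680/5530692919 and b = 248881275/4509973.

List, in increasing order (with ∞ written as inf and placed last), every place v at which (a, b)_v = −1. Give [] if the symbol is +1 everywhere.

[3, 5, 13, 23, 31, 41]

(a, b) ≡ (-24955, 27183) mod (ℚ^×)²; places V = {2, 3, 5, 7, 11, 13, 17, 19, 23, 31, 37, 41, ∞}.
(a,b)_11: α=2, u≡4; β=0, v≡10 (mod 11); (4|11)=+1, (10|11)=-1; sign (−1)^0·+1^0·-1^2 = +1.
(a,b)_23: α=1, u≡14; β=2, v≡21 (mod 23); (14|23)=-1, (21|23)=-1; sign (−1)^0·-1^2·-1^1 = -1.
(a,b)_31: α=-1, u≡18; β=-2, v≡29 (mod 31); (18|31)=+1, (29|31)=-1; sign (−1)^0·+1^-2·-1^-1 = -1.
(a,b)_19: α=-4, u≡17; β=-2, v≡18 (mod 19); (17|19)=+1, (18|19)=-1; sign (−1)^0·+1^-2·-1^-4 = +1.
(a,b)_37: α=-2, u≡24; β=0, v≡12 (mod 37); (24|37)=-1, (12|37)=+1; sign (−1)^0·-1^0·+1^-2 = +1.
(a,b)_17: α=2, u≡8; β=1, v≡13 (mod 17); (8|17)=+1, (13|17)=+1; sign (−1)^0·+1^1·+1^2 = +1.
(a,b)_13: α=2, u≡8; β=-1, v≡2 (mod 13); (8|13)=-1, (2|13)=-1; sign (−1)^0·-1^-1·-1^2 = -1.
(a,b)_2: α=14, β=0; u≡5, v≡7 (mod 8); ε(u)ε(v)=0·1, αω(v)=14·0, βω(u)=0·1; sum ≡ 0  ⇒  +1.
(a,b)_7: α=1, u≡5; β=0, v≡1 (mod 7); (5|7)=-1, (1|7)=+1; sign (−1)^0·-1^0·+1^1 = +1.
(a,b)_41: α=2, u≡26; β=1, v≡19 (mod 41); (26|41)=-1, (19|41)=-1; sign (−1)^0·-1^1·-1^2 = -1.
(a,b)_5: α=1, u≡1; β=2, v≡2 (mod 5); (1|5)=+1, (2|5)=-1; sign (−1)^0·+1^2·-1^1 = -1.
(a,b)_3: α=6, u≡2; β=3, v≡1 (mod 3); (2|3)=-1, (1|3)=+1; sign (−1)^0·-1^3·+1^6 = -1.
(a,b)_∞: sgn(-24955)=−, sgn(27183)=+, so +1.
Ram(-24955, 27183) = {3, 5, 13, 23, 31, 41}; no ℚ_3-point on the conic.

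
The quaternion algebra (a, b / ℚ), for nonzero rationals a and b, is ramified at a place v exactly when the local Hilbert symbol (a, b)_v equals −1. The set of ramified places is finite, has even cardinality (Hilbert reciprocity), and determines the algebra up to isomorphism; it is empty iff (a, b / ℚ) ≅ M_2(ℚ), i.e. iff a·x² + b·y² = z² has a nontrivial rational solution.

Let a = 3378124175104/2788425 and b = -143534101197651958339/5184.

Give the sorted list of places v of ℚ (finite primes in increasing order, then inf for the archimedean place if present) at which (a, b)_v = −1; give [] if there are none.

[37, 43]

Mod squares: a ≡ 97223, b ≡ -259. Check v ∈ {∞, 2, 3, 5, 7, 13, 17, 19, 31, 37, 43}.
v=43: a=43^1·(≡38), b=43^2·(≡29) mod 43; (38|43)=+1, (29|43)=-1; (−1)^{1·2·21}·(+1)^2·(-1)^1 = -1.
v=13: a=13^0·(≡1), b=13^2·(≡10) mod 13; (1|13)=+1, (10|13)=+1; (−1)^{0·2·6}·(+1)^2·(+1)^0 = +1.
v=19: a=19^1·(≡17), b=19^4·(≡5) mod 19; (17|19)=+1, (5|19)=+1; (−1)^{1·4·9}·(+1)^4·(+1)^1 = +1.
v=2: v_2(a)=8, v_2(b)=-6; units ≡ 7, 5 (mod 8); ε·ε+αω+βω = 1·0+8·1+-6·0 ≡ 0  ⇒  (a,b)_2 = +1.
v=31: a=31^2·(≡1), b=31^2·(≡16) mod 31; (1|31)=+1, (16|31)=+1; (−1)^{2·2·15}·(+1)^2·(+1)^2 = +1.
v=3: a=3^-8·(≡2), b=3^-4·(≡2) mod 3; (2|3)=-1, (2|3)=-1; (−1)^{-8·-4·1}·(-1)^-4·(-1)^-8 = +1.
v=37: a=37^0·(≡5), b=37^1·(≡1) mod 37; (5|37)=-1, (1|37)=+1; (−1)^{0·1·18}·(-1)^1·(+1)^0 = -1.
v=5: a=5^-2·(≡2), b=5^0·(≡4) mod 5; (2|5)=-1, (4|5)=+1; (−1)^{-2·0·2}·(-1)^0·(+1)^-2 = +1.
v=7: a=7^5·(≡4), b=7^3·(≡3) mod 7; (4|7)=+1, (3|7)=-1; (−1)^{5·3·3}·(+1)^3·(-1)^5 = +1.
v=∞: 97223 > 0 and -259 < 0  ⇒  (a,b)_∞ = +1.
v=17: a=17^-1·(≡11), b=17^2·(≡16) mod 17; (11|17)=-1, (16|17)=+1; (−1)^{-1·2·8}·(-1)^2·(+1)^-1 = +1.
Ram(97223, -259) = {37, 43}; no ℚ_37-point on the conic.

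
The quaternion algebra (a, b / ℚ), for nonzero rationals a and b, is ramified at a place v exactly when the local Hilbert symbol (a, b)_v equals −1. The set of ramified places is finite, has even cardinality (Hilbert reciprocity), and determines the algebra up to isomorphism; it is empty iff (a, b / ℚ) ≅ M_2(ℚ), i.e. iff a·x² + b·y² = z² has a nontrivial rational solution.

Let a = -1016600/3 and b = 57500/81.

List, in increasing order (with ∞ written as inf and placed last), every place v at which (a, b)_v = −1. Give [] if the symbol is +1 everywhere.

[2, 3, 17, 23]

(a, b) ≡ (-30498, 23) mod (ℚ^×)²; places V = {2, 3, 5, 13, 17, 23, ∞}.
(a,b)_2: α=3, β=2; u≡7, v≡7 (mod 8); ε(u)ε(v)=1·1, αω(v)=3·0, βω(u)=2·0; sum ≡ 1  ⇒  -1.
(a,b)_13: α=1, u≡7; β=0, v≡9 (mod 13); (7|13)=-1, (9|13)=+1; sign (−1)^0·-1^0·+1^1 = +1.
(a,b)_17: α=1, u≡2; β=0, v≡7 (mod 17); (2|17)=+1, (7|17)=-1; sign (−1)^0·+1^0·-1^1 = -1.
(a,b)_∞: sgn(-30498)=−, sgn(23)=+, so +1.
(a,b)_3: α=-1, u≡1; β=-4, v≡2 (mod 3); (1|3)=+1, (2|3)=-1; sign (−1)^0·+1^-4·-1^-1 = -1.
(a,b)_23: α=1, u≡2; β=1, v≡9 (mod 23); (2|23)=+1, (9|23)=+1; sign (−1)^1·+1^1·+1^1 = -1.
(a,b)_5: α=2, u≡2; β=4, v≡2 (mod 5); (2|5)=-1, (2|5)=-1; sign (−1)^0·-1^4·-1^2 = +1.
|Ram(-30498, 23)| = 4, even; anisotropic at {2, 3, 17, 23}.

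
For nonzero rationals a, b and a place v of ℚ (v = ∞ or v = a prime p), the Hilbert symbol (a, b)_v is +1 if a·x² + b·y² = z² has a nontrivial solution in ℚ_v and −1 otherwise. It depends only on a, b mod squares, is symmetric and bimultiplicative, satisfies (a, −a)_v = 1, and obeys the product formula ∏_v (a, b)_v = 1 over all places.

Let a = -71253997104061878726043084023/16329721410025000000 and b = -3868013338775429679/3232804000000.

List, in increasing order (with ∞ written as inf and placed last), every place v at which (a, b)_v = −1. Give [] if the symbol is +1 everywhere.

[19, inf]

Mod squares: a ≡ -4807, b ≡ -391. Check v ∈ {∞, 2, 3, 5, 11, 17, 19, 23, 29, 31}.
v=19: a=19^5·(≡14), b=19^4·(≡10) mod 19; (14|19)=-1, (10|19)=-1; (−1)^{5·4·9}·(-1)^4·(-1)^5 = -1.
v=29: a=29^-4·(≡1), b=29^-2·(≡26) mod 29; (1|29)=+1, (26|29)=-1; (−1)^{-4·-2·14}·(+1)^-2·(-1)^-4 = +1.
v=23: a=23^5·(≡15), b=23^3·(≡3) mod 23; (15|23)=-1, (3|23)=+1; (−1)^{5·3·11}·(-1)^3·(+1)^5 = +1.
v=31: a=31^-4·(≡21), b=31^-2·(≡15) mod 31; (21|31)=-1, (15|31)=-1; (−1)^{-4·-2·15}·(-1)^-2·(-1)^-4 = +1.
v=11: a=11^9·(≡4), b=11^6·(≡1) mod 11; (4|11)=+1, (1|11)=+1; (−1)^{9·6·5}·(+1)^6·(+1)^9 = +1.
v=3: a=3^8·(≡2), b=3^4·(≡2) mod 3; (2|3)=-1, (2|3)=-1; (−1)^{8·4·1}·(-1)^4·(-1)^8 = +1.
v=17: a=17^2·(≡4), b=17^1·(≡3) mod 17; (4|17)=+1, (3|17)=-1; (−1)^{2·1·8}·(+1)^1·(-1)^2 = +1.
v=2: v_2(a)=-6, v_2(b)=-8; units ≡ 1, 1 (mod 8); ε·ε+αω+βω = 0·0+-6·0+-8·0 ≡ 0  ⇒  (a,b)_2 = +1.
v=5: a=5^-8·(≡3), b=5^-6·(≡1) mod 5; (3|5)=-1, (1|5)=+1; (−1)^{-8·-6·2}·(-1)^-6·(+1)^-8 = +1.
v=∞: -4807 < 0 and -391 < 0  ⇒  (a,b)_∞ = -1.
Ram(-4807, -391) = {19, ∞}; no ℚ_19-point on the conic.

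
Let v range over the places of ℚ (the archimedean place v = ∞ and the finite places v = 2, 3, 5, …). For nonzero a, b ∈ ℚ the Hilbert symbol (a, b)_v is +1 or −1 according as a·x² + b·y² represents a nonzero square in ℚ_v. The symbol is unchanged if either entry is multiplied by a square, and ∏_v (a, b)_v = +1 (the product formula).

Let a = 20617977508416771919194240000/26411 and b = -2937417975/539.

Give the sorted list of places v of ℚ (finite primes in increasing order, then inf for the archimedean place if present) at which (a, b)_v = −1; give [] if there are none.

[2, 23, 29, 37]

(a, b) ≡ (319, -271469) mod (ℚ^×)²; places V = {2, 3, 5, 7, 11, 23, 29, 37, ∞}.
(a,b)_∞: sgn(319)=+, sgn(-271469)=−, so +1.
(a,b)_23: α=8, u≡14; β=3, v≡19 (mod 23); (14|23)=-1, (19|23)=-1; sign (−1)^0·-1^3·-1^8 = -1.
(a,b)_29: α=3, u≡18; β=1, v≡22 (mod 29); (18|29)=-1, (22|29)=+1; sign (−1)^0·-1^1·+1^3 = -1.
(a,b)_37: α=4, u≡19; β=1, v≡9 (mod 37); (19|37)=-1, (9|37)=+1; sign (−1)^0·-1^1·+1^4 = -1.
(a,b)_2: α=10, β=0; u≡7, v≡3 (mod 8); ε(u)ε(v)=1·1, αω(v)=10·1, βω(u)=0·0; sum ≡ 1  ⇒  -1.
(a,b)_7: α=-4, u≡2; β=-2, v≡3 (mod 7); (2|7)=+1, (3|7)=-1; sign (−1)^0·+1^-2·-1^-4 = +1.
(a,b)_11: α=-1, u≡8; β=-1, v≡5 (mod 11); (8|11)=-1, (5|11)=+1; sign (−1)^1·-1^-1·+1^-1 = +1.
(a,b)_5: α=4, u≡4; β=2, v≡4 (mod 5); (4|5)=+1, (4|5)=+1; sign (−1)^0·+1^2·+1^4 = +1.
(a,b)_3: α=2, u≡1; β=2, v≡1 (mod 3); (1|3)=+1, (1|3)=+1; sign (−1)^0·+1^2·+1^2 = +1.
|Ram(319, -271469)| = 4, even; anisotropic at {2, 23, 29, 37}.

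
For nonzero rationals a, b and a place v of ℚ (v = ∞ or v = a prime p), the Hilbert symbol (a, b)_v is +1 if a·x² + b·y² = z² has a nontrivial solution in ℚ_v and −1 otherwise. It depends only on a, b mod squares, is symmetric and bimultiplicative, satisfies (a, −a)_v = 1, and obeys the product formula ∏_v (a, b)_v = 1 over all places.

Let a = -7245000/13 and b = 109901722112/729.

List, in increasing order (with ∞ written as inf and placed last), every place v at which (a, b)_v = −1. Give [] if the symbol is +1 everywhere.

(a, b) ≡ (-4186, 2) mod (ℚ^×)²; places V = {2, 3, 5, 7, 13, 23, ∞}.
(a,b)_2: α=3, β=9; u≡3, v≡1 (mod 8); ε(u)ε(v)=1·0, αω(v)=3·0, βω(u)=9·1; sum ≡ 1  ⇒  -1.
(a,b)_5: α=4, u≡1; β=0, v≡3 (mod 5); (1|5)=+1, (3|5)=-1; sign (−1)^0·+1^0·-1^4 = +1.
(a,b)_∞: sgn(-4186)=−, sgn(2)=+, so +1.
(a,b)_23: α=1, u≡13; β=2, v≡4 (mod 23); (13|23)=+1, (4|23)=+1; sign (−1)^0·+1^2·+1^1 = +1.
(a,b)_3: α=2, u≡2; β=-6, v≡2 (mod 3); (2|3)=-1, (2|3)=-1; sign (−1)^0·-1^-6·-1^2 = +1.
(a,b)_7: α=1, u≡1; β=4, v≡4 (mod 7); (1|7)=+1, (4|7)=+1; sign (−1)^0·+1^4·+1^1 = +1.
(a,b)_13: α=-1, u≡4; β=2, v≡2 (mod 13); (4|13)=+1, (2|13)=-1; sign (−1)^0·+1^2·-1^-1 = -1.
(-4186, 2 / ℚ) ramifies at {2, 13}: a division algebra.

[2, 13]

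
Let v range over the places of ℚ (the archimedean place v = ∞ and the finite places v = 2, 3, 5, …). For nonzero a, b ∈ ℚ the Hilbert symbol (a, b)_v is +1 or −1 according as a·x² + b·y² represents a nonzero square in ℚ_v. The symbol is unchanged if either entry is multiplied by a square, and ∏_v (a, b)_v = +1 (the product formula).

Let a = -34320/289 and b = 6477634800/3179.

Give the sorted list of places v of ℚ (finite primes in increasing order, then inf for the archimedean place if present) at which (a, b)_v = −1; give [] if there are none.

Mod squares: a ≡ -2145, b ≡ 77. Check v ∈ {∞, 2, 3, 5, 7, 11, 13, 17}.
v=5: a=5^1·(≡4), b=5^2·(≡3) mod 5; (4|5)=+1, (3|5)=-1; (−1)^{1·2·2}·(+1)^2·(-1)^1 = -1.
v=3: a=3^1·(≡2), b=3^4·(≡2) mod 3; (2|3)=-1, (2|3)=-1; (−1)^{1·4·1}·(-1)^4·(-1)^1 = -1.
v=11: a=11^1·(≡5), b=11^-1·(≡7) mod 11; (5|11)=+1, (7|11)=-1; (−1)^{1·-1·5}·(+1)^-1·(-1)^1 = +1.
v=13: a=13^1·(≡4), b=13^4·(≡4) mod 13; (4|13)=+1, (4|13)=+1; (−1)^{1·4·6}·(+1)^4·(+1)^1 = +1.
v=2: v_2(a)=4, v_2(b)=4; units ≡ 7, 5 (mod 8); ε·ε+αω+βω = 1·0+4·1+4·0 ≡ 0  ⇒  (a,b)_2 = +1.
v=17: a=17^-2·(≡3), b=17^-2·(≡8) mod 17; (3|17)=-1, (8|17)=+1; (−1)^{-2·-2·8}·(-1)^-2·(+1)^-2 = +1.
v=7: a=7^0·(≡4), b=7^1·(≡4) mod 7; (4|7)=+1, (4|7)=+1; (−1)^{0·1·3}·(+1)^1·(+1)^0 = +1.
v=∞: -2145 < 0 and 77 > 0  ⇒  (a,b)_∞ = +1.
Ram(-2145, 77) = {3, 5}; no ℚ_3-point on the conic.

[3, 5]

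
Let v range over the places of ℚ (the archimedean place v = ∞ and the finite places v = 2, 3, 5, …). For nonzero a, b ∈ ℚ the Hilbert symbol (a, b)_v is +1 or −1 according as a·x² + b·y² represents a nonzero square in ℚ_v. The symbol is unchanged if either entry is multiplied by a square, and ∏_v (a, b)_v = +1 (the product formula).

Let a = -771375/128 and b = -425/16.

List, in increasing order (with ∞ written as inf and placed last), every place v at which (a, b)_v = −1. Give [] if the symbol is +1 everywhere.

[5, inf]

(a, b) ≡ (-510, -17) mod (ℚ^×)²; places V = {2, 3, 5, 11, 17, ∞}.
(a,b)_2: α=-7, β=-4; u≡1, v≡7 (mod 8); ε(u)ε(v)=0·1, αω(v)=-7·0, βω(u)=-4·0; sum ≡ 0  ⇒  +1.
(a,b)_17: α=1, u≡13; β=1, v≡8 (mod 17); (13|17)=+1, (8|17)=+1; sign (−1)^0·+1^1·+1^1 = +1.
(a,b)_11: α=2, u≡7; β=0, v≡3 (mod 11); (7|11)=-1, (3|11)=+1; sign (−1)^0·-1^0·+1^2 = +1.
(a,b)_∞: sgn(-510)=−, sgn(-17)=−, so -1.
(a,b)_5: α=3, u≡3; β=2, v≡3 (mod 5); (3|5)=-1, (3|5)=-1; sign (−1)^0·-1^2·-1^3 = -1.
(a,b)_3: α=1, u≡1; β=0, v≡1 (mod 3); (1|3)=+1, (1|3)=+1; sign (−1)^0·+1^0·+1^1 = +1.
|Ram(-510, -17)| = 2, even; anisotropic at {5, ∞}.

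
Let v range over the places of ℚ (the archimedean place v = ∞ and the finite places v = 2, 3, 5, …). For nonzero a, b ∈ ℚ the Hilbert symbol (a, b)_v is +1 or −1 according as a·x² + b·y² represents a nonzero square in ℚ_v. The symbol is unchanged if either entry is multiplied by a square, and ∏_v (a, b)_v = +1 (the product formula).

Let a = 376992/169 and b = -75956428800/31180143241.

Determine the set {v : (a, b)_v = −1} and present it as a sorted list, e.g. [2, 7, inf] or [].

[2, 7]

(a, b) ≡ (2618, -2) mod (ℚ^×)²; places V = {2, 3, 5, 7, 11, 13, 17, 29, 47, ∞}.
(a,b)_11: α=1, u≡10; β=0, v≡9 (mod 11); (10|11)=-1, (9|11)=+1; sign (−1)^0·-1^0·+1^1 = +1.
(a,b)_5: α=0, u≡3; β=2, v≡3 (mod 5); (3|5)=-1, (3|5)=-1; sign (−1)^0·-1^2·-1^0 = +1.
(a,b)_3: α=2, u≡2; β=2, v≡1 (mod 3); (2|3)=-1, (1|3)=+1; sign (−1)^0·-1^2·+1^2 = +1.
(a,b)_∞: sgn(2618)=+, sgn(-2)=−, so +1.
(a,b)_29: α=0, u≡19; β=2, v≡26 (mod 29); (19|29)=-1, (26|29)=-1; sign (−1)^0·-1^2·-1^0 = +1.
(a,b)_17: α=1, u≡9; β=-4, v≡8 (mod 17); (9|17)=+1, (8|17)=+1; sign (−1)^0·+1^-4·+1^1 = +1.
(a,b)_2: α=5, β=13; u≡5, v≡7 (mod 8); ε(u)ε(v)=0·1, αω(v)=5·0, βω(u)=13·1; sum ≡ 1  ⇒  -1.
(a,b)_7: α=1, u≡5; β=2, v≡6 (mod 7); (5|7)=-1, (6|7)=-1; sign (−1)^0·-1^2·-1^1 = -1.
(a,b)_47: α=0, u≡22; β=-2, v≡22 (mod 47); (22|47)=-1, (22|47)=-1; sign (−1)^0·-1^-2·-1^0 = +1.
(a,b)_13: α=-2, u≡5; β=-2, v≡2 (mod 13); (5|13)=-1, (2|13)=-1; sign (−1)^0·-1^-2·-1^-2 = +1.
(2618, -2 / ℚ) ramifies at {2, 7}: a division algebra.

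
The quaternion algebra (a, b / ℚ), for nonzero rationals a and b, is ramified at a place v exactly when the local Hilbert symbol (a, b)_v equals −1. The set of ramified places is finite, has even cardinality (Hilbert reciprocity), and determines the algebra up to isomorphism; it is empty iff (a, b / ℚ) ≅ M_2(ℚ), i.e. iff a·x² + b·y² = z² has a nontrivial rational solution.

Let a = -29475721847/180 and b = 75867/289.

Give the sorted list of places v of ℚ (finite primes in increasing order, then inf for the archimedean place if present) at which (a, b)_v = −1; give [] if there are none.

[3, 5, 11, 37]

Mod squares: a ≡ -1267435, b ≡ 627. Check v ∈ {∞, 2, 3, 5, 11, 13, 17, 19, 31, 37}.
v=37: a=37^1·(≡25), b=37^0·(≡24) mod 37; (25|37)=+1, (24|37)=-1; (−1)^{1·0·18}·(+1)^0·(-1)^1 = -1.
v=13: a=13^1·(≡2), b=13^0·(≡4) mod 13; (2|13)=-1, (4|13)=+1; (−1)^{1·0·6}·(-1)^0·(+1)^1 = +1.
v=∞: -1267435 < 0 and 627 > 0  ⇒  (a,b)_∞ = +1.
v=2: v_2(a)=-2, v_2(b)=0; units ≡ 5, 3 (mod 8); ε·ε+αω+βω = 0·1+-2·1+0·1 ≡ 0  ⇒  (a,b)_2 = +1.
v=19: a=19^0·(≡16), b=19^1·(≡15) mod 19; (16|19)=+1, (15|19)=-1; (−1)^{0·1·9}·(+1)^1·(-1)^0 = +1.
v=31: a=31^3·(≡19), b=31^0·(≡1) mod 31; (19|31)=+1, (1|31)=+1; (−1)^{3·0·15}·(+1)^0·(+1)^3 = +1.
v=3: a=3^-2·(≡2), b=3^1·(≡2) mod 3; (2|3)=-1, (2|3)=-1; (−1)^{-2·1·1}·(-1)^1·(-1)^-2 = -1.
v=17: a=17^1·(≡10), b=17^-2·(≡13) mod 17; (10|17)=-1, (13|17)=+1; (−1)^{1·-2·8}·(-1)^-2·(+1)^1 = +1.
v=11: a=11^2·(≡8), b=11^3·(≡8) mod 11; (8|11)=-1, (8|11)=-1; (−1)^{2·3·5}·(-1)^3·(-1)^2 = -1.
v=5: a=5^-1·(≡3), b=5^0·(≡3) mod 5; (3|5)=-1, (3|5)=-1; (−1)^{-1·0·2}·(-1)^0·(-1)^-1 = -1.
Ram(-1267435, 627) = {3, 5, 11, 37}; no ℚ_3-point on the conic.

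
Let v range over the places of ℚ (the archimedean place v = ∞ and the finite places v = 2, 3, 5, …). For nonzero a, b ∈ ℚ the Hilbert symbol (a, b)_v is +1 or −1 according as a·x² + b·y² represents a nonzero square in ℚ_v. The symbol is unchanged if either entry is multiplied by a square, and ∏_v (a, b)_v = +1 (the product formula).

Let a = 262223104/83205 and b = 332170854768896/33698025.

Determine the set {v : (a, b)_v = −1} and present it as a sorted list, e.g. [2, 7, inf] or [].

Mod squares: a ≡ 30305, b ≡ 209. Check v ∈ {∞, 2, 3, 5, 11, 13, 19, 29, 43}.
v=∞: 30305 > 0 and 209 > 0  ⇒  (a,b)_∞ = +1.
v=13: a=13^2·(≡8), b=13^2·(≡12) mod 13; (8|13)=-1, (12|13)=+1; (−1)^{2·2·6}·(-1)^2·(+1)^2 = +1.
v=11: a=11^1·(≡1), b=11^3·(≡7) mod 11; (1|11)=+1, (7|11)=-1; (−1)^{1·3·5}·(+1)^3·(-1)^1 = +1.
v=19: a=19^1·(≡18), b=19^3·(≡1) mod 19; (18|19)=-1, (1|19)=+1; (−1)^{1·3·9}·(-1)^3·(+1)^1 = +1.
v=29: a=29^1·(≡23), b=29^2·(≡13) mod 29; (23|29)=+1, (13|29)=+1; (−1)^{1·2·14}·(+1)^2·(+1)^1 = +1.
v=43: a=43^-2·(≡37), b=43^-2·(≡39) mod 43; (37|43)=-1, (39|43)=-1; (−1)^{-2·-2·21}·(-1)^-2·(-1)^-2 = +1.
v=3: a=3^-2·(≡2), b=3^-6·(≡2) mod 3; (2|3)=-1, (2|3)=-1; (−1)^{-2·-6·1}·(-1)^-6·(-1)^-2 = +1.
v=2: v_2(a)=8, v_2(b)=8; units ≡ 1, 1 (mod 8); ε·ε+αω+βω = 0·0+8·0+8·0 ≡ 0  ⇒  (a,b)_2 = +1.
v=5: a=5^-1·(≡4), b=5^-2·(≡1) mod 5; (4|5)=+1, (1|5)=+1; (−1)^{-1·-2·2}·(+1)^-2·(+1)^-1 = +1.
Ram(a, b) = ∅: the form 30305·x² + 209·y² − z² is isotropic over every ℚ_v, so by Hasse–Minkowski it is isotropic over ℚ.

[]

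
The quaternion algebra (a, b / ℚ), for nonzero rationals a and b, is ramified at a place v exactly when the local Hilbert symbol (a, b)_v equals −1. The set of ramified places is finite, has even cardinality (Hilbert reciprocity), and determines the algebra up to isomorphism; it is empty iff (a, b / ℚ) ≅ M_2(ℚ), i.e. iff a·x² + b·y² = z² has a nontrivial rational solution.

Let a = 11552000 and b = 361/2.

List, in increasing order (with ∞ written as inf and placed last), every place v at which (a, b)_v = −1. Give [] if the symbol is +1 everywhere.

Mod squares: a ≡ 5, b ≡ 2. Check v ∈ {∞, 2, 5, 19}.
v=∞: 5 > 0 and 2 > 0  ⇒  (a,b)_∞ = +1.
v=5: a=5^3·(≡1), b=5^0·(≡3) mod 5; (1|5)=+1, (3|5)=-1; (−1)^{3·0·2}·(+1)^0·(-1)^3 = -1.
v=2: v_2(a)=8, v_2(b)=-1; units ≡ 5, 1 (mod 8); ε·ε+αω+βω = 0·0+8·0+-1·1 ≡ 1  ⇒  (a,b)_2 = -1.
v=19: a=19^2·(≡4), b=19^2·(≡10) mod 19; (4|19)=+1, (10|19)=-1; (−1)^{2·2·9}·(+1)^2·(-1)^2 = +1.
Ram(5, 2) = {2, 5}; no ℚ_2-point on the conic.

[2, 5]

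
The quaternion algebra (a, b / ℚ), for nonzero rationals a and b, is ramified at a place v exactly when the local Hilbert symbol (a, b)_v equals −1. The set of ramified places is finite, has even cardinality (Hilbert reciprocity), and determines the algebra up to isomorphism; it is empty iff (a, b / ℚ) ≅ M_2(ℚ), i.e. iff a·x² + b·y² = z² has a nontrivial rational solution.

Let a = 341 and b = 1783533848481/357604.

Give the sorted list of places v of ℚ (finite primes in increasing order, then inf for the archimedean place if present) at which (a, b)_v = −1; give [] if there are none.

(a, b) ≡ (341, 45849) mod (ℚ^×)²; places V = {2, 3, 7, 11, 13, 17, 23, 29, 31, ∞}.
(a,b)_∞: sgn(341)=+, sgn(45849)=+, so +1.
(a,b)_3: α=0, u≡2; β=9, v≡1 (mod 3); (2|3)=-1, (1|3)=+1; sign (−1)^0·-1^9·+1^0 = -1.
(a,b)_2: α=0, β=-2; u≡5, v≡1 (mod 8); ε(u)ε(v)=0·0, αω(v)=0·0, βω(u)=-2·1; sum ≡ 0  ⇒  +1.
(a,b)_23: α=0, u≡19; β=-2, v≡5 (mod 23); (19|23)=-1, (5|23)=-1; sign (−1)^0·-1^-2·-1^0 = +1.
(a,b)_31: α=1, u≡11; β=1, v≡27 (mod 31); (11|31)=-1, (27|31)=-1; sign (−1)^1·-1^1·-1^1 = -1.
(a,b)_29: α=0, u≡22; β=1, v≡12 (mod 29); (22|29)=+1, (12|29)=-1; sign (−1)^0·+1^1·-1^0 = +1.
(a,b)_7: α=0, u≡5; β=2, v≡5 (mod 7); (5|7)=-1, (5|7)=-1; sign (−1)^0·-1^2·-1^0 = +1.
(a,b)_13: α=0, u≡3; β=-2, v≡6 (mod 13); (3|13)=+1, (6|13)=-1; sign (−1)^0·+1^-2·-1^0 = +1.
(a,b)_11: α=1, u≡9; β=2, v≡5 (mod 11); (9|11)=+1, (5|11)=+1; sign (−1)^0·+1^2·+1^1 = +1.
(a,b)_17: α=0, u≡1; β=1, v≡3 (mod 17); (1|17)=+1, (3|17)=-1; sign (−1)^0·+1^1·-1^0 = +1.
Ram(341, 45849) = {3, 31}; no ℚ_3-point on the conic.

[3, 31]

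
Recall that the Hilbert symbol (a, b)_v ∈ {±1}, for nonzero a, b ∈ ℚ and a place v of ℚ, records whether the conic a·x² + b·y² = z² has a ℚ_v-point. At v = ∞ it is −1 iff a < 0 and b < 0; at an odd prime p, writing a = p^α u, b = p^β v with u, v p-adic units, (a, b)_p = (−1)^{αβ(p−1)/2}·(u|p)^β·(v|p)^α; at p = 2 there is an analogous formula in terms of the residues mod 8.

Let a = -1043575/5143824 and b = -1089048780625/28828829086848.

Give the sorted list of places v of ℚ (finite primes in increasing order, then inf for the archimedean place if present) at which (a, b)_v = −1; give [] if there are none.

[13, inf]

Mod squares: a ≡ -247, b ≡ -2. Check v ∈ {∞, 2, 3, 5, 7, 13, 19, 31}.
v=3: a=3^-8·(≡2), b=3^-14·(≡1) mod 3; (2|3)=-1, (1|3)=+1; (−1)^{-8·-14·1}·(-1)^-14·(+1)^-8 = +1.
v=7: a=7^-2·(≡5), b=7^-2·(≡6) mod 7; (5|7)=-1, (6|7)=-1; (−1)^{-2·-2·3}·(-1)^-2·(-1)^-2 = +1.
v=2: v_2(a)=-4, v_2(b)=-7; units ≡ 1, 7 (mod 8); ε·ε+αω+βω = 0·1+-4·0+-7·0 ≡ 0  ⇒  (a,b)_2 = +1.
v=5: a=5^2·(≡3), b=5^4·(≡2) mod 5; (3|5)=-1, (2|5)=-1; (−1)^{2·4·2}·(-1)^4·(-1)^2 = +1.
v=∞: -247 < 0 and -2 < 0  ⇒  (a,b)_∞ = -1.
v=19: a=19^1·(≡9), b=19^2·(≡5) mod 19; (9|19)=+1, (5|19)=+1; (−1)^{1·2·9}·(+1)^2·(+1)^1 = +1.
v=13: a=13^3·(≡11), b=13^6·(≡5) mod 13; (11|13)=-1, (5|13)=-1; (−1)^{3·6·6}·(-1)^6·(-1)^3 = -1.
v=31: a=31^0·(≡14), b=31^-2·(≡15) mod 31; (14|31)=+1, (15|31)=-1; (−1)^{0·-2·15}·(+1)^-2·(-1)^0 = +1.
Ram(-247, -2) = {13, ∞}; no ℚ_13-point on the conic.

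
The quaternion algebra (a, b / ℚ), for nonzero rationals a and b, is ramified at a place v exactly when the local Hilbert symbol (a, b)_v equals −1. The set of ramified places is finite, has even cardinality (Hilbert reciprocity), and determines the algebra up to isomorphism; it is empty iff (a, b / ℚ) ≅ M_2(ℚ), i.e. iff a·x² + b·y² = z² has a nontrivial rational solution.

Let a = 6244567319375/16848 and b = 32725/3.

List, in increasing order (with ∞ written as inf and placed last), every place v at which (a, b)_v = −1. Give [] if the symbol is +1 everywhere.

(a, b) ≡ (1547, 3927) mod (ℚ^×)²; places V = {2, 3, 5, 7, 11, 13, 17, ∞}.
(a,b)_5: α=4, u≡2; β=2, v≡3 (mod 5); (2|5)=-1, (3|5)=-1; sign (−1)^0·-1^2·-1^4 = +1.
(a,b)_17: α=3, u≡14; β=1, v≡7 (mod 17); (14|17)=-1, (7|17)=-1; sign (−1)^0·-1^1·-1^3 = +1.
(a,b)_11: α=2, u≡2; β=1, v≡9 (mod 11); (2|11)=-1, (9|11)=+1; sign (−1)^0·-1^1·+1^2 = -1.
(a,b)_7: α=5, u≡4; β=1, v≡2 (mod 7); (4|7)=+1, (2|7)=+1; sign (−1)^1·+1^1·+1^5 = -1.
(a,b)_2: α=-4, β=0; u≡3, v≡7 (mod 8); ε(u)ε(v)=1·1, αω(v)=-4·0, βω(u)=0·1; sum ≡ 1  ⇒  -1.
(a,b)_∞: sgn(1547)=+, sgn(3927)=+, so +1.
(a,b)_3: α=-4, u≡2; β=-1, v≡1 (mod 3); (2|3)=-1, (1|3)=+1; sign (−1)^0·-1^-1·+1^-4 = -1.
(a,b)_13: α=-1, u≡11; β=0, v≡10 (mod 13); (11|13)=-1, (10|13)=+1; sign (−1)^0·-1^0·+1^-1 = +1.
(1547, 3927 / ℚ) ramifies at {2, 3, 7, 11}: a division algebra.

[2, 3, 7, 11]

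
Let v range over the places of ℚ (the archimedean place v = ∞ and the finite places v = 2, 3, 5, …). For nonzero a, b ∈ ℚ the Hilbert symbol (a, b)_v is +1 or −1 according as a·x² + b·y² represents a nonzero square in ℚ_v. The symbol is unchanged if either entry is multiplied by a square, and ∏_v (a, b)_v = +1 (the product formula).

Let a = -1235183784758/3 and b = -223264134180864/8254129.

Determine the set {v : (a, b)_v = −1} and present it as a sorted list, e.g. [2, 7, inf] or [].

Mod squares: a ≡ -1127346, b ≡ -4423979. Check v ∈ {∞, 2, 3, 7, 11, 13, 17, 19, 29, 31, 37}.
v=19: a=19^1·(≡15), b=19^1·(≡1) mod 19; (15|19)=-1, (1|19)=+1; (−1)^{1·1·9}·(-1)^1·(+1)^1 = +1.
v=17: a=17^0·(≡2), b=17^-2·(≡13) mod 17; (2|17)=+1, (13|17)=+1; (−1)^{0·-2·8}·(+1)^-2·(+1)^0 = +1.
v=31: a=31^1·(≡18), b=31^1·(≡27) mod 31; (18|31)=+1, (27|31)=-1; (−1)^{1·1·15}·(+1)^1·(-1)^1 = +1.
v=∞: -1127346 < 0 and -4423979 < 0  ⇒  (a,b)_∞ = -1.
v=7: a=7^4·(≡1), b=7^1·(≡6) mod 7; (1|7)=+1, (6|7)=-1; (−1)^{4·1·3}·(+1)^1·(-1)^4 = +1.
v=37: a=37^2·(≡1), b=37^3·(≡15) mod 37; (1|37)=+1, (15|37)=-1; (−1)^{2·3·18}·(+1)^3·(-1)^2 = +1.
v=11: a=11^1·(≡9), b=11^0·(≡1) mod 11; (9|11)=+1, (1|11)=+1; (−1)^{1·0·5}·(+1)^0·(+1)^1 = +1.
v=2: v_2(a)=1, v_2(b)=12; units ≡ 7, 5 (mod 8); ε·ε+αω+βω = 1·0+1·1+12·0 ≡ 1  ⇒  (a,b)_2 = -1.
v=13: a=13^0·(≡4), b=13^-4·(≡1) mod 13; (4|13)=+1, (1|13)=+1; (−1)^{0·-4·6}·(+1)^-4·(+1)^0 = +1.
v=3: a=3^-1·(≡1), b=3^2·(≡1) mod 3; (1|3)=+1, (1|3)=+1; (−1)^{-1·2·1}·(+1)^2·(+1)^-1 = +1.
v=29: a=29^1·(≡27), b=29^1·(≡19) mod 29; (27|29)=-1, (19|29)=-1; (−1)^{1·1·14}·(-1)^1·(-1)^1 = +1.
Ram(-1127346, -4423979) = {2, ∞}; no ℚ_2-point on the conic.

[2, inf]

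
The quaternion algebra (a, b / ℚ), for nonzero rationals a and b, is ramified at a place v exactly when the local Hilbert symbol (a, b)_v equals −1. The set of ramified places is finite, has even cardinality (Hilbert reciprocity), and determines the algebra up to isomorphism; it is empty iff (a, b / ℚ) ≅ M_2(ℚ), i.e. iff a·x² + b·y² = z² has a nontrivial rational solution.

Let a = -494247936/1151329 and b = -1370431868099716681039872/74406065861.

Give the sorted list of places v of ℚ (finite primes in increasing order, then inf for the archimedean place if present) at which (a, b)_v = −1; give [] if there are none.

[17, 19, 29, inf]

(a, b) ≡ (-714, -243542) mod (ℚ^×)²; places V = {2, 3, 7, 13, 17, 19, 29, 37, ∞}.
(a,b)_2: α=13, β=35; u≡3, v≡5 (mod 8); ε(u)ε(v)=1·0, αω(v)=13·1, βω(u)=35·1; sum ≡ 0  ⇒  +1.
(a,b)_19: α=0, u≡18; β=1, v≡16 (mod 19); (18|19)=-1, (16|19)=+1; sign (−1)^0·-1^1·+1^0 = -1.
(a,b)_3: α=1, u≡2; β=4, v≡1 (mod 3); (2|3)=-1, (1|3)=+1; sign (−1)^0·-1^4·+1^1 = +1.
(a,b)_13: α=2, u≡4; β=3, v≡12 (mod 13); (4|13)=+1, (12|13)=+1; sign (−1)^0·+1^3·+1^2 = +1.
(a,b)_∞: sgn(-714)=−, sgn(-243542)=−, so -1.
(a,b)_29: α=-2, u≡18; β=-1, v≡2 (mod 29); (18|29)=-1, (2|29)=-1; sign (−1)^0·-1^-1·-1^-2 = -1.
(a,b)_37: α=-2, u≡16; β=-6, v≡24 (mod 37); (16|37)=+1, (24|37)=-1; sign (−1)^0·+1^-6·-1^-2 = +1.
(a,b)_17: α=1, u≡15; β=3, v≡14 (mod 17); (15|17)=+1, (14|17)=-1; sign (−1)^0·+1^3·-1^1 = -1.
(a,b)_7: α=1, u≡6; β=4, v≡4 (mod 7); (6|7)=-1, (4|7)=+1; sign (−1)^0·-1^4·+1^1 = +1.
(-714, -243542 / ℚ) ramifies at {17, 19, 29, ∞}: a division algebra.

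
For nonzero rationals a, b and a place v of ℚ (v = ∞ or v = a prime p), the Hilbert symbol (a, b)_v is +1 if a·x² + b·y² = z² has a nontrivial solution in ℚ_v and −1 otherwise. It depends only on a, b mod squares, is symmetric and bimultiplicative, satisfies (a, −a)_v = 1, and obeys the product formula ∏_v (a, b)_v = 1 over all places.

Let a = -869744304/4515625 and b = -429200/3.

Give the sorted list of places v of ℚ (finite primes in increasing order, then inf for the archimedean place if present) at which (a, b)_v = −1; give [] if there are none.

[29, inf]

(a, b) ≡ (-11, -3219) mod (ℚ^×)²; places V = {2, 3, 5, 11, 13, 17, 19, 29, 37, ∞}.
(a,b)_37: α=0, u≡10; β=1, v≡6 (mod 37); (10|37)=+1, (6|37)=-1; sign (−1)^0·+1^1·-1^0 = +1.
(a,b)_5: α=-6, u≡4; β=2, v≡4 (mod 5); (4|5)=+1, (4|5)=+1; sign (−1)^0·+1^2·+1^-6 = +1.
(a,b)_13: α=2, u≡5; β=0, v≡7 (mod 13); (5|13)=-1, (7|13)=-1; sign (−1)^0·-1^0·-1^2 = +1.
(a,b)_2: α=4, β=4; u≡5, v≡5 (mod 8); ε(u)ε(v)=0·0, αω(v)=4·1, βω(u)=4·1; sum ≡ 0  ⇒  +1.
(a,b)_19: α=2, u≡14; β=0, v≡16 (mod 19); (14|19)=-1, (16|19)=+1; sign (−1)^0·-1^0·+1^2 = +1.
(a,b)_17: α=-2, u≡3; β=0, v≡11 (mod 17); (3|17)=-1, (11|17)=-1; sign (−1)^0·-1^0·-1^-2 = +1.
(a,b)_29: α=0, u≡15; β=1, v≡16 (mod 29); (15|29)=-1, (16|29)=+1; sign (−1)^0·-1^1·+1^0 = -1.
(a,b)_3: α=4, u≡1; β=-1, v≡1 (mod 3); (1|3)=+1, (1|3)=+1; sign (−1)^0·+1^-1·+1^4 = +1.
(a,b)_11: α=1, u≡7; β=0, v≡3 (mod 11); (7|11)=-1, (3|11)=+1; sign (−1)^0·-1^0·+1^1 = +1.
(a,b)_∞: sgn(-11)=−, sgn(-3219)=−, so -1.
Ram(-11, -3219) = {29, ∞}; no ℚ_29-point on the conic.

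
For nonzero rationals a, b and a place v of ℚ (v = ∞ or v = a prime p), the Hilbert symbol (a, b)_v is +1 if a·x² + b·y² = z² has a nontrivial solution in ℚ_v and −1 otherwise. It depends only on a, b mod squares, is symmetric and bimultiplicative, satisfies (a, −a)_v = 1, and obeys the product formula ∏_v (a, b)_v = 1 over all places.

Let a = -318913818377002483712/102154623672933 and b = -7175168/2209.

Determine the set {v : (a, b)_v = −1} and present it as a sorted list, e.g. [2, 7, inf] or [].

[13, inf]

(a, b) ≡ (-1001, -143) mod (ℚ^×)²; places V = {2, 3, 7, 11, 13, 43, 47, ∞}.
(a,b)_13: α=-1, u≡12; β=1, v≡8 (mod 13); (12|13)=+1, (8|13)=-1; sign (−1)^0·+1^1·-1^-1 = -1.
(a,b)_2: α=16, β=10; u≡7, v≡1 (mod 8); ε(u)ε(v)=1·0, αω(v)=16·0, βω(u)=10·0; sum ≡ 0  ⇒  +1.
(a,b)_∞: sgn(-1001)=−, sgn(-143)=−, so -1.
(a,b)_3: α=-6, u≡1; β=0, v≡1 (mod 3); (1|3)=+1, (1|3)=+1; sign (−1)^0·+1^0·+1^-6 = +1.
(a,b)_7: α=11, u≡2; β=2, v≡2 (mod 7); (2|7)=+1, (2|7)=+1; sign (−1)^0·+1^2·+1^11 = +1.
(a,b)_47: α=-6, u≡33; β=-2, v≡40 (mod 47); (33|47)=-1, (40|47)=-1; sign (−1)^0·-1^-2·-1^-6 = +1.
(a,b)_43: α=2, u≡14; β=0, v≡42 (mod 43); (14|43)=+1, (42|43)=-1; sign (−1)^0·+1^0·-1^2 = +1.
(a,b)_11: α=3, u≡2; β=1, v≡5 (mod 11); (2|11)=-1, (5|11)=+1; sign (−1)^1·-1^1·+1^3 = +1.
(-1001, -143 / ℚ) ramifies at {13, ∞}: a division algebra.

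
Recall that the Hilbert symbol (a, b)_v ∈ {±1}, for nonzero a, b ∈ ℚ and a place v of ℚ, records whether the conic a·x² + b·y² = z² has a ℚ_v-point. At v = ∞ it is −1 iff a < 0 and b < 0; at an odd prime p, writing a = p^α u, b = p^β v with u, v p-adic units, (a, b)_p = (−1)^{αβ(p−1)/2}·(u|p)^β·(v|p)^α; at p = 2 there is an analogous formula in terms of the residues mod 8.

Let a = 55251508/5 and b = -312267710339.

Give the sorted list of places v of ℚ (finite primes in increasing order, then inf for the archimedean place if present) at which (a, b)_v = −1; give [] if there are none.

Mod squares: a ≡ 185, b ≡ -611. Check v ∈ {∞, 2, 5, 13, 37, 47}.
v=2: v_2(a)=2, v_2(b)=0; units ≡ 1, 5 (mod 8); ε·ε+αω+βω = 0·0+2·1+0·0 ≡ 0  ⇒  (a,b)_2 = +1.
v=37: a=37^1·(≡15), b=37^2·(≡23) mod 37; (15|37)=-1, (23|37)=-1; (−1)^{1·2·18}·(-1)^2·(-1)^1 = -1.
v=47: a=47^2·(≡11), b=47^3·(≡25) mod 47; (11|47)=-1, (25|47)=+1; (−1)^{2·3·23}·(-1)^3·(+1)^2 = -1.
v=∞: 185 > 0 and -611 < 0  ⇒  (a,b)_∞ = +1.
v=13: a=13^2·(≡12), b=13^3·(≡6) mod 13; (12|13)=+1, (6|13)=-1; (−1)^{2·3·6}·(+1)^3·(-1)^2 = +1.
v=5: a=5^-1·(≡3), b=5^0·(≡1) mod 5; (3|5)=-1, (1|5)=+1; (−1)^{-1·0·2}·(-1)^0·(+1)^-1 = +1.
Ram(185, -611) = {37, 47}; no ℚ_37-point on the conic.

[37, 47]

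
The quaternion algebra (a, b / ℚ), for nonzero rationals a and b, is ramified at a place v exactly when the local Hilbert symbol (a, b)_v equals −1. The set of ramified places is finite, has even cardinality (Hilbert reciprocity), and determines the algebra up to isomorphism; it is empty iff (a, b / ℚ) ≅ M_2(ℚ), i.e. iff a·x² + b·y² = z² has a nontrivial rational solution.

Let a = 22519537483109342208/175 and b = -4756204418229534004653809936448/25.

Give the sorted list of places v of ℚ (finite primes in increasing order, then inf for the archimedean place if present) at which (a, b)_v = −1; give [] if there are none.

[3, 7, 13, 23, 37, 43]

Mod squares: a ≡ 554001, b ≡ -527137. Check v ∈ {∞, 2, 3, 5, 7, 13, 23, 31, 37, 41, 43}.
v=41: a=41^2·(≡20), b=41^3·(≡24) mod 41; (20|41)=+1, (24|41)=-1; (−1)^{2·3·20}·(+1)^3·(-1)^2 = +1.
v=7: a=7^-1·(≡2), b=7^0·(≡6) mod 7; (2|7)=+1, (6|7)=-1; (−1)^{-1·0·3}·(+1)^0·(-1)^-1 = -1.
v=5: a=5^-2·(≡4), b=5^-2·(≡2) mod 5; (4|5)=+1, (2|5)=-1; (−1)^{-2·-2·2}·(+1)^-2·(-1)^-2 = +1.
v=37: a=37^1·(≡33), b=37^2·(≡5) mod 37; (33|37)=+1, (5|37)=-1; (−1)^{1·2·18}·(+1)^2·(-1)^1 = -1.
v=13: a=13^2·(≡2), b=13^3·(≡2) mod 13; (2|13)=-1, (2|13)=-1; (−1)^{2·3·6}·(-1)^3·(-1)^2 = -1.
v=43: a=43^2·(≡22), b=43^3·(≡20) mod 43; (22|43)=-1, (20|43)=-1; (−1)^{2·3·21}·(-1)^3·(-1)^2 = -1.
v=31: a=31^1·(≡17), b=31^2·(≡14) mod 31; (17|31)=-1, (14|31)=+1; (−1)^{1·2·15}·(-1)^2·(+1)^1 = +1.
v=∞: 554001 > 0 and -527137 < 0  ⇒  (a,b)_∞ = +1.
v=23: a=23^3·(≡3), b=23^5·(≡1) mod 23; (3|23)=+1, (1|23)=+1; (−1)^{3·5·11}·(+1)^5·(+1)^3 = -1.
v=3: a=3^1·(≡2), b=3^6·(≡2) mod 3; (2|3)=-1, (2|3)=-1; (−1)^{1·6·1}·(-1)^6·(-1)^1 = -1.
v=2: v_2(a)=10, v_2(b)=6; units ≡ 1, 7 (mod 8); ε·ε+αω+βω = 0·1+10·0+6·0 ≡ 0  ⇒  (a,b)_2 = +1.
Ram(554001, -527137) = {3, 7, 13, 23, 37, 43}; no ℚ_3-point on the conic.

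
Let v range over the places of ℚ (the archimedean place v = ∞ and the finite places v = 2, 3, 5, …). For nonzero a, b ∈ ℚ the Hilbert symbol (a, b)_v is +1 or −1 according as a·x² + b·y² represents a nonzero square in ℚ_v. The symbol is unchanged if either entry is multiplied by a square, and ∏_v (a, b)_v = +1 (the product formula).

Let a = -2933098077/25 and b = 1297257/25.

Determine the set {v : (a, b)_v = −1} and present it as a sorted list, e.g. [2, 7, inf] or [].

[3, 7, 19, 31]

(a, b) ≡ (-2933098077, 1297257) mod (ℚ^×)²; places V = {2, 3, 5, 7, 13, 17, 19, 29, 31, 37, ∞}.
(a,b)_13: α=1, u≡12; β=1, v≡12 (mod 13); (12|13)=+1, (12|13)=+1; sign (−1)^0·+1^1·+1^1 = +1.
(a,b)_37: α=1, u≡32; β=1, v≡29 (mod 37); (32|37)=-1, (29|37)=-1; sign (−1)^0·-1^1·-1^1 = +1.
(a,b)_19: α=1, u≡5; β=0, v≡18 (mod 19); (5|19)=+1, (18|19)=-1; sign (−1)^0·+1^0·-1^1 = -1.
(a,b)_3: α=1, u≡2; β=1, v≡2 (mod 3); (2|3)=-1, (2|3)=-1; sign (−1)^1·-1^1·-1^1 = -1.
(a,b)_29: α=1, u≡18; β=1, v≡18 (mod 29); (18|29)=-1, (18|29)=-1; sign (−1)^0·-1^1·-1^1 = +1.
(a,b)_17: α=1, u≡10; β=0, v≡9 (mod 17); (10|17)=-1, (9|17)=+1; sign (−1)^0·-1^0·+1^1 = +1.
(a,b)_7: α=1, u≡1; β=0, v≡6 (mod 7); (1|7)=+1, (6|7)=-1; sign (−1)^0·+1^0·-1^1 = -1.
(a,b)_5: α=-2, u≡3; β=-2, v≡2 (mod 5); (3|5)=-1, (2|5)=-1; sign (−1)^0·-1^-2·-1^-2 = +1.
(a,b)_2: α=0, β=0; u≡3, v≡1 (mod 8); ε(u)ε(v)=1·0, αω(v)=0·0, βω(u)=0·1; sum ≡ 0  ⇒  +1.
(a,b)_31: α=1, u≡1; β=1, v≡16 (mod 31); (1|31)=+1, (16|31)=+1; sign (−1)^1·+1^1·+1^1 = -1.
(a,b)_∞: sgn(-2933098077)=−, sgn(1297257)=+, so +1.
|Ram(-2933098077, 1297257)| = 4, even; anisotropic at {3, 7, 19, 31}.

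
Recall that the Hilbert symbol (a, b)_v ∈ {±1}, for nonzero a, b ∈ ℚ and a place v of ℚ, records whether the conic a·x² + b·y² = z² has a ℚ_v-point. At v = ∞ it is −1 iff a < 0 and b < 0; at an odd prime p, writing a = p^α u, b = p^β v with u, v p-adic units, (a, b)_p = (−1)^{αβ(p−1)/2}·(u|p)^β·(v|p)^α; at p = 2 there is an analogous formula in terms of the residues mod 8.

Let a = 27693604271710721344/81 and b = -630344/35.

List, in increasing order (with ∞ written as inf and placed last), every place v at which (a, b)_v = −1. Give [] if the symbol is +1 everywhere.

[2, 13]

Mod squares: a ≡ 29029, b ≡ -5515510. Check v ∈ {∞, 2, 3, 5, 7, 11, 13, 19, 29}.
v=29: a=29^3·(≡11), b=29^1·(≡12) mod 29; (11|29)=-1, (12|29)=-1; (−1)^{3·1·14}·(-1)^1·(-1)^3 = +1.
v=13: a=13^3·(≡3), b=13^1·(≡6) mod 13; (3|13)=+1, (6|13)=-1; (−1)^{3·1·6}·(+1)^1·(-1)^3 = -1.
v=7: a=7^5·(≡6), b=7^-1·(≡4) mod 7; (6|7)=-1, (4|7)=+1; (−1)^{5·-1·3}·(-1)^-1·(+1)^5 = +1.
v=2: v_2(a)=6, v_2(b)=3; units ≡ 5, 5 (mod 8); ε·ε+αω+βω = 0·0+6·1+3·1 ≡ 1  ⇒  (a,b)_2 = -1.
v=3: a=3^-4·(≡1), b=3^0·(≡2) mod 3; (1|3)=+1, (2|3)=-1; (−1)^{-4·0·1}·(+1)^0·(-1)^-4 = +1.
v=5: a=5^0·(≡4), b=5^-1·(≡3) mod 5; (4|5)=+1, (3|5)=-1; (−1)^{0·-1·2}·(+1)^-1·(-1)^0 = +1.
v=11: a=11^3·(≡6), b=11^1·(≡3) mod 11; (6|11)=-1, (3|11)=+1; (−1)^{3·1·5}·(-1)^1·(+1)^3 = +1.
v=∞: 29029 > 0 and -5515510 < 0  ⇒  (a,b)_∞ = +1.
v=19: a=19^2·(≡6), b=19^1·(≡7) mod 19; (6|19)=+1, (7|19)=+1; (−1)^{2·1·9}·(+1)^1·(+1)^2 = +1.
Ram(29029, -5515510) = {2, 13}; no ℚ_2-point on the conic.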